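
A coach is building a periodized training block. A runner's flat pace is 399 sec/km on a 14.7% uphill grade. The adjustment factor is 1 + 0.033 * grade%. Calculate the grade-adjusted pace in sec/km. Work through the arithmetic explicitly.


Factor = 1 + 0.033 * 14.7 = 1.4851
Adjusted pace = 399 * 1.4851
= 592.55 sec/km

592.55 s/km


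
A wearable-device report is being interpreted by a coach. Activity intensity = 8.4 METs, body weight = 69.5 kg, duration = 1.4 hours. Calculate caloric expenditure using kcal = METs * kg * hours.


kcal = 8.4 * 69.5 * 1.4
= 583.8 * 1.4
= 817.32 kcal

817.32 kcal


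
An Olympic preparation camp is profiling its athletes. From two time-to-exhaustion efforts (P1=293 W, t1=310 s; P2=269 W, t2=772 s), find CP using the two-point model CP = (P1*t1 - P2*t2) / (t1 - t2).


Work in trial 1 = 90830 J
Work in trial 2 = 207668 J
Delta work = -116838 J
Delta time = -462 s
CP = -116838 / -462 = 252.9 W

252.9 W


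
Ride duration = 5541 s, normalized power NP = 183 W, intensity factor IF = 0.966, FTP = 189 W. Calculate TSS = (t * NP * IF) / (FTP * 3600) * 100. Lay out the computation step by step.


Numerator = 5541 * 183 * 0.966 = 979526.898
Denominator = 189 * 3600 = 680400
TSS = 979526.898 / 680400 * 100
= 143.96

143.96 TSS


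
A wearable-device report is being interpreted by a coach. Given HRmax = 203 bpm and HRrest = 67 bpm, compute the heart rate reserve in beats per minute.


Heart rate reserve = maximum HR minus resting HR
HRR = 203 - 67 = 136 bpm

136 bpm


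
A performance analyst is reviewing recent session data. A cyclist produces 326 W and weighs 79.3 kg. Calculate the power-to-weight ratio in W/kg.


P/W = power / mass
= 326 / 79.3
= 4.111 W/kg

4.111 W/kg


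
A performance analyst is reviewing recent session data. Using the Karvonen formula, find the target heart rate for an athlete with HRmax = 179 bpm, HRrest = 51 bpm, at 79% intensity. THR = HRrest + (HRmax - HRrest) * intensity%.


HRR = 179 - 51 = 128
THR = 51 + 128 * 0.79
= 51 + 101.12
= 152.12 bpm

152.12 bpm


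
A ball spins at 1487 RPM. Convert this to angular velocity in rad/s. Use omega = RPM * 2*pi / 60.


omega = 1487 * 2 * pi / 60
= 1487 * 6.28318531 / 60
= 9343.097 / 60
= 155.718 rad/s

155.718 rad/s


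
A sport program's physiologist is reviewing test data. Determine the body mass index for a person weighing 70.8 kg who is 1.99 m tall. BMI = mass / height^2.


BMI = mass / height^2
= 70.8 / 1.99^2
= 70.8 / 3.9601
= 17.88 kg/m^2

17.88 kg/m^2


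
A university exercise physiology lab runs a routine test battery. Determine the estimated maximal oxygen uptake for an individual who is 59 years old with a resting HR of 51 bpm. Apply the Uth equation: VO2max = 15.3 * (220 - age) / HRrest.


HRmax = 220 - 59 = 161
VO2max = 15.3 * (161 / 51)
= 15.3 * 3.1569
= 48.3 mL/kg/min

48.3 mL/kg/min


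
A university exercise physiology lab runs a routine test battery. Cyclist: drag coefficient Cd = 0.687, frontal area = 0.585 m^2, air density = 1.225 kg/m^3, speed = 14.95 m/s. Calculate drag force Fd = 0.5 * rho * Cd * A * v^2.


v^2 = 14.95^2 = 223.5025
Fd = 0.5 * 1.225 * 0.687 * 0.585 * 223.5025
= 55.018 N

55.018 N


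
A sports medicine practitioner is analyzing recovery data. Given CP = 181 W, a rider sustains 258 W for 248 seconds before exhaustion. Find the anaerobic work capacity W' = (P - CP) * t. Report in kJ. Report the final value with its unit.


Excess power = 258 - 181 = 77 W
Work above CP = 77 * 248 = 19096 J
W' = 19.096 kJ

19.096 kJ


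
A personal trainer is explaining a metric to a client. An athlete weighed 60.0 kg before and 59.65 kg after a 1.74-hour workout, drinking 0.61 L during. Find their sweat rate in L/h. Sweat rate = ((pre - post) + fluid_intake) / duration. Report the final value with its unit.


Body mass change = 0.35 kg
Total sweat loss = 0.35 + 0.61 = 0.96 L
Rate = 0.96 / 1.74 = 0.552 L/h

0.552 L/h


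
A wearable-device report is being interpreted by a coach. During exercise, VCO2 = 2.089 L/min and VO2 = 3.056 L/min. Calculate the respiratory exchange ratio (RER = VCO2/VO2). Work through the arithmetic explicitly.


RER = VCO2 / VO2
= 2.089 / 3.056
= 0.6836

0.6836


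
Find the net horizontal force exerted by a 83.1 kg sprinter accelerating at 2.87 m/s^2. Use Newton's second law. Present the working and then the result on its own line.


Newton's second law: F = m * a
F = 83.1 * 2.87 = 238.5 N

238.5 N


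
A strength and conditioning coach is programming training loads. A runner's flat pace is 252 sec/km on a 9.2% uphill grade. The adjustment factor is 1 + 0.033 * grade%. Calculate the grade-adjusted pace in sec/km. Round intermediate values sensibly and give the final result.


Factor = 1 + 0.033 * 9.2 = 1.3036
Adjusted pace = 252 * 1.3036
= 328.51 sec/km

328.51 s/km


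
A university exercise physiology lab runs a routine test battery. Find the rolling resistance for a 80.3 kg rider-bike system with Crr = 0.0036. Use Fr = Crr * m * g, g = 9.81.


m * g = 80.3 * 9.81 = 787.743 N
Fr = 0.0036 * 787.743 = 2.836 N

2.836 N


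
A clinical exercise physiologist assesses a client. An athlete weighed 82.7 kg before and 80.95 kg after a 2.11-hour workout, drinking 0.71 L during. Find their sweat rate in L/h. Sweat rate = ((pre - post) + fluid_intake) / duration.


Body mass change = 1.75 kg
Total sweat loss = 1.75 + 0.71 = 2.46 L
Rate = 2.46 / 2.11 = 1.166 L/h

1.166 L/h


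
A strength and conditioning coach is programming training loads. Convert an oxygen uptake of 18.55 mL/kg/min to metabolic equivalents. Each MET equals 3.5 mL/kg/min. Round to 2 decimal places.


One MET = 3.5 mL/kg/min
Number of METs = 18.55 / 3.5
= 5.3 METs

5.3 METs


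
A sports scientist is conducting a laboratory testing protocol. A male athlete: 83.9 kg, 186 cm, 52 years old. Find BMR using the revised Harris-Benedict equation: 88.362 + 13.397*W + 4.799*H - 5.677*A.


Intercept = 88.362
Weight contribution = 13.397 * 83.9 = 1124.0083
Height contribution = 4.799 * 186 = 892.614
Age contribution = 5.677 * 52 = 295.204
BMR = 88.362 + 1124.0083 + 892.614 - 295.204
= 1809.78 kcal/day

1809.78 kcal/day


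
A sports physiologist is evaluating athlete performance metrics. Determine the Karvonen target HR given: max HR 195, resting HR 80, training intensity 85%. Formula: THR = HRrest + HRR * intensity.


HRR = HRmax - HRrest = 195 - 80 = 115
THR = 80 + 115 * 0.85
= 177.75 bpm

177.75 bpm


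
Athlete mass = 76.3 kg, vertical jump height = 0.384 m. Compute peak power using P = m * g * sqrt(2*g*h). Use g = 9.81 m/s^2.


sqrt(2 * 9.81 * 0.384) = sqrt(7.53408) = 2.744828 m/s
P = 76.3 * 9.81 * 2.744828
= 2054.51 W

2054.51 W


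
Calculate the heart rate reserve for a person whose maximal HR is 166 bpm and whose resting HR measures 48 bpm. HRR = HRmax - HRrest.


HRmax = 166 bpm
HRrest = 48 bpm
HRR = 166 - 48 = 118 bpm

118 bpm


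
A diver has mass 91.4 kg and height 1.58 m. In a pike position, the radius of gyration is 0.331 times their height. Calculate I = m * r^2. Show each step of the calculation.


r = 0.331 * 1.58 = 0.52298 m
I = m * r^2 = 91.4 * 0.273508 = 24.999 kg*m^2

24.999 kg*m^2


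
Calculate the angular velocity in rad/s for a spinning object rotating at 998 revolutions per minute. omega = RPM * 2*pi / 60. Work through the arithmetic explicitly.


omega = RPM * 2*pi / 60
= 998 * 6.28318531 / 60
= 104.51 rad/s

104.51 rad/s


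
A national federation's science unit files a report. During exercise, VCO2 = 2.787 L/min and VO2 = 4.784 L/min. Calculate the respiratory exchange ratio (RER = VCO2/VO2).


RER = VCO2 / VO2
= 2.787 / 4.784
= 0.5826

0.5826


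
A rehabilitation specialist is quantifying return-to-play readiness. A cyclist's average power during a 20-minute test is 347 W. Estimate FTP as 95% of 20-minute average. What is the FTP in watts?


FTP = 20-min power * 0.95
= 347 * 0.95
= 329.65 W

329.65 W


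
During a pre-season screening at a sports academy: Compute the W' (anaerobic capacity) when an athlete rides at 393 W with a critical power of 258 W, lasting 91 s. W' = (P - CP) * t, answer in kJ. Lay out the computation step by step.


Above-CP power = 135 W
Duration = 91 s
W' = 135 * 91 = 12285 J
Convert: 12285 / 1000 = 12.285 kJ

12.285 kJ


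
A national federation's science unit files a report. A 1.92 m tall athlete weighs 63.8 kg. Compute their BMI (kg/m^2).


height^2 = 3.6864 m^2
BMI = 63.8 / 3.6864 = 17.31 kg/m^2

17.31 kg/m^2


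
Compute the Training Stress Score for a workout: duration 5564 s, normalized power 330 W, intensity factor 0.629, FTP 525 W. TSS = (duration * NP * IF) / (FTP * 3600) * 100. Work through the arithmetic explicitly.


Product = 5564 * 330 * 0.629 = 1154919.48
Base = 525 * 3600 = 1890000
TSS = 1154919.48 / 1890000 * 100 = 61.11

61.11 TSS


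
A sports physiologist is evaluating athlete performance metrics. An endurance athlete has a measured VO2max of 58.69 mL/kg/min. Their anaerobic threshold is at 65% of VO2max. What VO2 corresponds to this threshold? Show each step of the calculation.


Anaerobic threshold VO2 = VO2max * 65%
= 58.69 * 0.65
= 38.15 mL/kg/min

38.15 mL/kg/min


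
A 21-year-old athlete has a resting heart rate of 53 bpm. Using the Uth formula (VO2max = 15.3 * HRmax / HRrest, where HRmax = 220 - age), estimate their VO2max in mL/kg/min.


HRmax = 220 - 21 = 199 bpm
Ratio = HRmax / HRrest = 199 / 53 = 3.7547
VO2max = 15.3 * 3.7547 = 57.45 mL/kg/min

57.45 mL/kg/min


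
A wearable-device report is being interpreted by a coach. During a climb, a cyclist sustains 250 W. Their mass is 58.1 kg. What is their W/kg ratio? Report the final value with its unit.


Power-to-weight = 250 W / 58.1 kg
= 4.303 W/kg

4.303 W/kg


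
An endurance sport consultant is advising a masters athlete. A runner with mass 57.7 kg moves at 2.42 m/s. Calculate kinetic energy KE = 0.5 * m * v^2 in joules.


v^2 = 2.42^2 = 5.8564
KE = 0.5 * 57.7 * 5.8564
= 168.96 J

168.96 J


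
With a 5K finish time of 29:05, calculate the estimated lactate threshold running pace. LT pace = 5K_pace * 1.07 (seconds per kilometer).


Race duration = 1745 s for 5 km
Average pace = 1745 / 5 = 349.0 s/km
LT pace = 349.0 * 1.07
= 373.43 s/km

373.43 s/km


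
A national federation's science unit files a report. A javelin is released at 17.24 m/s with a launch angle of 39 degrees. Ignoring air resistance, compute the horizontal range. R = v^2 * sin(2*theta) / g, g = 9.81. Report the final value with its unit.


Launch speed squared = 297.2176
sin(2 * 39 deg) = 0.978148
Range = 297.2176 * 0.978148 / 9.81
= 29.635 m

29.635 m


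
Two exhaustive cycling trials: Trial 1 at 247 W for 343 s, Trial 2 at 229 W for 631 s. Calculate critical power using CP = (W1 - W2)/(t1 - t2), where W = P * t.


W1 = 247 * 343 = 84721 J
W2 = 229 * 631 = 144499 J
CP = (84721 - 144499) / (343 - 631)
= -59778 / -288
= 207.56 W

207.56 W


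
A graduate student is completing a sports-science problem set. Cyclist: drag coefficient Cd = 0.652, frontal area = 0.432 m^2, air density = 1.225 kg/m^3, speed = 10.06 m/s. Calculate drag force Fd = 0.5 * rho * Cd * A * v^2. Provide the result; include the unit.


v^2 = 10.06^2 = 101.2036
Fd = 0.5 * 1.225 * 0.652 * 0.432 * 101.2036
= 17.46 N

17.46 N


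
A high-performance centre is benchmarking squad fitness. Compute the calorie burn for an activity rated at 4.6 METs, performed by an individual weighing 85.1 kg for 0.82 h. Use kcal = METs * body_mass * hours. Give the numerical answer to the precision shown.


Product of METs and mass = 4.6 * 85.1 = 391.46
Total kcal = 391.46 * 0.82 = 321.0 kcal

321.0 kcal


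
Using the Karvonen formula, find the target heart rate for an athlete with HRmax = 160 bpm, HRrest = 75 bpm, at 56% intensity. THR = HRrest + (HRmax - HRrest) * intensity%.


HRR = 160 - 75 = 85
THR = 75 + 85 * 0.56
= 75 + 47.6
= 122.6 bpm

122.6 bpm


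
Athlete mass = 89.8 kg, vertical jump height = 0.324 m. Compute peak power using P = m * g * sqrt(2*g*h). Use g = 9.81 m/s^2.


sqrt(2 * 9.81 * 0.324) = sqrt(6.35688) = 2.521285 m/s
P = 89.8 * 9.81 * 2.521285
= 2221.1 W

2221.1 W


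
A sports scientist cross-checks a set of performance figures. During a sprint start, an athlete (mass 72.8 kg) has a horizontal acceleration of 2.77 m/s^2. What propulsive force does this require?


Propulsive force = mass * acceleration
= 72.8 kg * 2.77 m/s^2
= 201.66 N

201.66 N


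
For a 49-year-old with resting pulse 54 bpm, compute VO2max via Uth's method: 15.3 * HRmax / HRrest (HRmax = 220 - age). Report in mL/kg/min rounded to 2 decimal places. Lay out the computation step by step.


Step 1: HRmax = 220 - 49 = 171 bpm
Step 2: Ratio = 171 / 54 = 3.1667
Step 3: VO2max = 15.3 * 3.1667 = 48.45 mL/kg/min

48.45 mL/kg/min


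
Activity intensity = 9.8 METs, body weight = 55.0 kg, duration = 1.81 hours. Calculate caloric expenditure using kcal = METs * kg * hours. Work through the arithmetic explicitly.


kcal = 9.8 * 55.0 * 1.81
= 539.0 * 1.81
= 975.59 kcal

975.59 kcal


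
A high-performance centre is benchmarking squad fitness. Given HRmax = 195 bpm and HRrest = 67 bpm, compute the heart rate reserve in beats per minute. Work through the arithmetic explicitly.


Heart rate reserve = maximum HR minus resting HR
HRR = 195 - 67 = 128 bpm

128 bpm


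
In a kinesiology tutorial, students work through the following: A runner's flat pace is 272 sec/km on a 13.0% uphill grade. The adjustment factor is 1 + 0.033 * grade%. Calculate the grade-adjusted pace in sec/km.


Factor = 1 + 0.033 * 13.0 = 1.429
Adjusted pace = 272 * 1.429
= 388.69 sec/km

388.69 s/km


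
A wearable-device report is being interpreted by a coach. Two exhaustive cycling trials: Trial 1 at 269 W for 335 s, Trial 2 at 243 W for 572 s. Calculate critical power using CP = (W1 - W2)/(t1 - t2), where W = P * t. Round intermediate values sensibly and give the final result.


W1 = 269 * 335 = 90115 J
W2 = 243 * 572 = 138996 J
CP = (90115 - 138996) / (335 - 572)
= -48881 / -237
= 206.25 W

206.25 W


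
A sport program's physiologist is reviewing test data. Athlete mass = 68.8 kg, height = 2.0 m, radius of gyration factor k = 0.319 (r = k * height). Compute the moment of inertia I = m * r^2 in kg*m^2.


r = k * height = 0.319 * 2.0 = 0.638 m
r^2 = 0.638^2 = 0.407044
I = 68.8 * 0.407044 = 28.005 kg*m^2

28.005 kg*m^2


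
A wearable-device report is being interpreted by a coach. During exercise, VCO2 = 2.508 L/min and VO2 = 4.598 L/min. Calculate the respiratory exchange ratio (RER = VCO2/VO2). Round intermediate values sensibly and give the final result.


RER = VCO2 / VO2
= 2.508 / 4.598
= 0.5455

0.5455


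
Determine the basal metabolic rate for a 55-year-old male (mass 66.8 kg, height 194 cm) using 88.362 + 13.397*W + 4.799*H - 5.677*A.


BMR = 88.362 + 13.397*66.8 + 4.799*194 - 5.677*55
= 1602.05 kcal/day

1602.05 kcal/day


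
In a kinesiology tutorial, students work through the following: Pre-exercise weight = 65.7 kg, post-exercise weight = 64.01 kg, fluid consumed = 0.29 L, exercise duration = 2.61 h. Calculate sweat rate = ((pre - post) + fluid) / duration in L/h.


Weight loss = 65.7 - 64.01 = 1.69 kg (approx L)
Total sweat = 1.69 + 0.29 = 1.98 L
Sweat rate = 1.98 / 2.61 = 0.759 L/h

0.759 L/h


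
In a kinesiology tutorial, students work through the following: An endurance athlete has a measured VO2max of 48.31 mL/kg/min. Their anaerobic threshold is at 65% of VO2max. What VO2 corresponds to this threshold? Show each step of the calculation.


Anaerobic threshold VO2 = VO2max * 65%
= 48.31 * 0.65
= 31.4 mL/kg/min

31.4 mL/kg/min


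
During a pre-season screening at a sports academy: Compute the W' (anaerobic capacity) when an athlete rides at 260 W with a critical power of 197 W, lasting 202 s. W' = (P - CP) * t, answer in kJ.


Above-CP power = 63 W
Duration = 202 s
W' = 63 * 202 = 12726 J
Convert: 12726 / 1000 = 12.726 kJ

12.726 kJ


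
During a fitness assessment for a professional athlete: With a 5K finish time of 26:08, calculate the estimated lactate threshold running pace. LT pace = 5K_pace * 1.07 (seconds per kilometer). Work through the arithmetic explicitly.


Race duration = 1568 s for 5 km
Average pace = 1568 / 5 = 313.6 s/km
LT pace = 313.6 * 1.07
= 335.55 s/km

335.55 s/km


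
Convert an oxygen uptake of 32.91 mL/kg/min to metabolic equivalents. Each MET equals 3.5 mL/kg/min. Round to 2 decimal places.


One MET = 3.5 mL/kg/min
Number of METs = 32.91 / 3.5
= 9.4 METs

9.4 METs


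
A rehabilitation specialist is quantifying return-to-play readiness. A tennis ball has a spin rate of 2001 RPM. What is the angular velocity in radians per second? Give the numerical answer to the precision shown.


Convert RPM to rad/s: multiply by 2*pi and divide by 60
omega = 2001 * 2 * pi / 60
= 209.544 rad/s

209.544 rad/s


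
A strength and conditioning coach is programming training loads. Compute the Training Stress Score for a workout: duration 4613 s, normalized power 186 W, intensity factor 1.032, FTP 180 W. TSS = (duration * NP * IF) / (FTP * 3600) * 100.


Product = 4613 * 186 * 1.032 = 885474.576
Base = 180 * 3600 = 648000
TSS = 885474.576 / 648000 * 100 = 136.65

136.65 TSS


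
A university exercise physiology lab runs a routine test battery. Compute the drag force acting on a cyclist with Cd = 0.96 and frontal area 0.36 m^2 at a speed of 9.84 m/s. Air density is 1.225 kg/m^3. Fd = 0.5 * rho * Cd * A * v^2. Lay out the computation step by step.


Step 1: v^2 = 96.8256
Step 2: Fd = 0.5 * 1.225 * 0.96 * 0.36 * 96.8256
= 20.496 N

20.496 N


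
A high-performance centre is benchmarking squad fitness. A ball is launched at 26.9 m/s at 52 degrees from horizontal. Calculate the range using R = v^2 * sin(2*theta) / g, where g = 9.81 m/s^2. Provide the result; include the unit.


sin(2 * 52) = sin(104) = 0.970296
v^2 = 26.9^2 = 723.61
R = 723.61 * 0.970296 / 9.81
= 71.571 m

71.571 m


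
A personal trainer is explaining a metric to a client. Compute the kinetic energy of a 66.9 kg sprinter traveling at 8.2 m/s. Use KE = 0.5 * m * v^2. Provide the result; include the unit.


Velocity squared = 67.24
KE = 0.5 * 66.9 * 67.24 = 2249.18 J

2249.18 J


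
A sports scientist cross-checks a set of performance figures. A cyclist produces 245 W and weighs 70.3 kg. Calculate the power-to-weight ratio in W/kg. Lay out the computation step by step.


P/W = power / mass
= 245 / 70.3
= 3.485 W/kg

3.485 W/kg


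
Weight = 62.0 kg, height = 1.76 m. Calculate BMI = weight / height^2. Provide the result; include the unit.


height^2 = 1.76^2 = 3.0976
BMI = 62.0 / 3.0976 = 20.02 kg/m^2

20.02 kg/m^2


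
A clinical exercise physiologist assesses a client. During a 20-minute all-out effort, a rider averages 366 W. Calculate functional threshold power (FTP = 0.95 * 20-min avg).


FTP = 0.95 * 366
= 347.7 W

347.7 W


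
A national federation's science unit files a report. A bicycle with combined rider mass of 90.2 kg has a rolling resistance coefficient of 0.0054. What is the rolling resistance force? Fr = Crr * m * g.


Fr = 0.0054 * 90.2 * 9.81
= 0.48708 * 9.81
= 4.778 N

4.778 N


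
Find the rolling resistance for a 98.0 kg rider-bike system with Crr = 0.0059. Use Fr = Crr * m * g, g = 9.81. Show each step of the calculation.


m * g = 98.0 * 9.81 = 961.38 N
Fr = 0.0059 * 961.38 = 5.672 N

5.672 N


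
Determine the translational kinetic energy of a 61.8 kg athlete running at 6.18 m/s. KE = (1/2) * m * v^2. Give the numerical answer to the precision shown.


KE = 0.5 * m * v^2
= 0.5 * 61.8 * 6.18^2
= 0.5 * 61.8 * 38.1924
= 1180.15 J

1180.15 J


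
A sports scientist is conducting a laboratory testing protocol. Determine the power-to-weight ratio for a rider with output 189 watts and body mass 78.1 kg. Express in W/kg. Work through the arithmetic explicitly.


P/W = 189 / 78.1 = 2.42 W/kg

2.42 W/kg


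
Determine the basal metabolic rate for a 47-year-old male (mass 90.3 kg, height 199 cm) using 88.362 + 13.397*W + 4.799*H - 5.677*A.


BMR = 88.362 + 13.397*90.3 + 4.799*199 - 5.677*47
= 1986.29 kcal/day

1986.29 kcal/day


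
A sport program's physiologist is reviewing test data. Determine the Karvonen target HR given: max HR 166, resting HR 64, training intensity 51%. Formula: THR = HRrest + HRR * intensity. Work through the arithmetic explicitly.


HRR = HRmax - HRrest = 166 - 64 = 102
THR = 64 + 102 * 0.51
= 116.02 bpm

116.02 bpm


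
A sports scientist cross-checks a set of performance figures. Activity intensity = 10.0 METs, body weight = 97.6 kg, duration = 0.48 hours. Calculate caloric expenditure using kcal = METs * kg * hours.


kcal = 10.0 * 97.6 * 0.48
= 976.0 * 0.48
= 468.48 kcal

468.48 kcal


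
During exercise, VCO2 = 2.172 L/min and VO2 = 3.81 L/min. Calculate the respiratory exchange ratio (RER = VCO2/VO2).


RER = VCO2 / VO2
= 2.172 / 3.81
= 0.5701

0.5701


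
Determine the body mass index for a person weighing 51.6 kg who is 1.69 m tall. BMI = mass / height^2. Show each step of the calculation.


BMI = mass / height^2
= 51.6 / 1.69^2
= 51.6 / 2.8561
= 18.07 kg/m^2

18.07 kg/m^2


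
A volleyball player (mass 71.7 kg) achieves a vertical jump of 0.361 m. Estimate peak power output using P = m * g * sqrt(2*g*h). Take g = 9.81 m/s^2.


2 * g * h = 2 * 9.81 * 0.361 = 7.08282
sqrt(7.08282) = 2.661357 m/s
P = 71.7 * 9.81 * 2.661357 = 1871.94 W

1871.94 W


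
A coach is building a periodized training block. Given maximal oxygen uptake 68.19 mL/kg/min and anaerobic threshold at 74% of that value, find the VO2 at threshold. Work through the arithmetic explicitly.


Percentage as decimal = 0.74
VO2 at AT = 68.19 * 0.74 = 50.46 mL/kg/min

50.46 mL/kg/min


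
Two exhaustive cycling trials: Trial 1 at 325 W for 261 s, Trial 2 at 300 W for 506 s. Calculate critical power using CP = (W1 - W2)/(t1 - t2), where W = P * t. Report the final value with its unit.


W1 = 325 * 261 = 84825 J
W2 = 300 * 506 = 151800 J
CP = (84825 - 151800) / (261 - 506)
= -66975 / -245
= 273.37 W

273.37 W


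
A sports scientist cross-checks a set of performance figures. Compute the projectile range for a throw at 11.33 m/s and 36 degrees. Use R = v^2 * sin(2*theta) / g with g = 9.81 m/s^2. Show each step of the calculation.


Two times the angle = 72 degrees
sin(72) = 0.951057
R = 128.3689 * 0.951057 / 9.81 = 12.445 m

12.445 m


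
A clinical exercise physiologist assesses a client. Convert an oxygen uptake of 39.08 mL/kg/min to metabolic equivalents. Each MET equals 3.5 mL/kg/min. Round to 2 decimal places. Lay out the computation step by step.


One MET = 3.5 mL/kg/min
Number of METs = 39.08 / 3.5
= 11.17 METs

11.17 METs


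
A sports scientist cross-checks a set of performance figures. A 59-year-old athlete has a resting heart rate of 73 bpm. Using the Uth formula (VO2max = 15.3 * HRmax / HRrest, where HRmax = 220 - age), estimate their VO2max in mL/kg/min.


HRmax = 220 - 59 = 161 bpm
Ratio = HRmax / HRrest = 161 / 73 = 2.2055
VO2max = 15.3 * 2.2055 = 33.74 mL/kg/min

33.74 mL/kg/min


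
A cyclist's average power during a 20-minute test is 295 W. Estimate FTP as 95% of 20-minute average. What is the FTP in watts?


FTP = 20-min power * 0.95
= 295 * 0.95
= 280.25 W

280.25 W


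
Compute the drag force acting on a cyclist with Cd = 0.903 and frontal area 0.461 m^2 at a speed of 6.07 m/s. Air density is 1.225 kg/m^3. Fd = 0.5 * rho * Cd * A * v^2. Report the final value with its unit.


Step 1: v^2 = 36.8449
Step 2: Fd = 0.5 * 1.225 * 0.903 * 0.461 * 36.8449
= 9.394 N

9.394 N


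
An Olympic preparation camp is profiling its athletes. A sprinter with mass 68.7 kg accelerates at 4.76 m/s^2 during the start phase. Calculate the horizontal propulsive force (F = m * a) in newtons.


F = m * a
= 68.7 * 4.76
= 327.01 N

327.01 N


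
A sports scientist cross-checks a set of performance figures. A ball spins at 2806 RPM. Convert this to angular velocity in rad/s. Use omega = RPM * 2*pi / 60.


omega = 2806 * 2 * pi / 60
= 2806 * 6.28318531 / 60
= 17630.618 / 60
= 293.844 rad/s

293.844 rad/s


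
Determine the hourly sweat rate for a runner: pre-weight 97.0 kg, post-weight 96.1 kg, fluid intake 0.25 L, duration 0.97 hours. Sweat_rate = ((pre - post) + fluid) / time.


Mass lost = 97.0 - 96.1 = 0.9 kg
Add fluid consumed: 0.9 + 0.25 = 1.15 L total sweat
Sweat rate = 1.15 / 0.97 = 1.186 L/h

1.186 L/h


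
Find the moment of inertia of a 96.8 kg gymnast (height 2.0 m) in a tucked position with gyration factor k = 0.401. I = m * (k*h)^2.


Radius of gyration = 0.401 * 2.0 = 0.802 m
I = 96.8 * 0.802^2
= 96.8 * 0.643204
= 62.262 kg*m^2

62.262 kg*m^2


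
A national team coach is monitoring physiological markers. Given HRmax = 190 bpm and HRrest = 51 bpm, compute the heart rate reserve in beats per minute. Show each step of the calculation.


Heart rate reserve = maximum HR minus resting HR
HRR = 190 - 51 = 139 bpm

139 bpm


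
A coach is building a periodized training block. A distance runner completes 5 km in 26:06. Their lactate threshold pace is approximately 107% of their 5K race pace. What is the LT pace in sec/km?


Convert to seconds: 26 min 6 s = 1566 s
Pace per km = 1566 / 5 = 313.2 s/km
LT pace = 313.2 * 1.07 = 335.12 s/km

335.12 s/km


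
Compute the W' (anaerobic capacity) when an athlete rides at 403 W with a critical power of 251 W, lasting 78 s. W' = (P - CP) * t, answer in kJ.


Above-CP power = 152 W
Duration = 78 s
W' = 152 * 78 = 11856 J
Convert: 11856 / 1000 = 11.856 kJ

11.856 kJ


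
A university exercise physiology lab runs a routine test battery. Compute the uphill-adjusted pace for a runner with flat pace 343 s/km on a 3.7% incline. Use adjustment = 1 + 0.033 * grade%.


Adjustment factor = 1 + 0.033 * 3.7 = 1.1221
Grade-adjusted pace = 343 * 1.1221 = 384.88 s/km

384.88 s/km


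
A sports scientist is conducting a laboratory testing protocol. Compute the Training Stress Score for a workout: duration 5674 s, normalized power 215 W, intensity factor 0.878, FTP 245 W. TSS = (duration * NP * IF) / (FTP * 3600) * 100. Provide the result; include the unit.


Product = 5674 * 215 * 0.878 = 1071080.98
Base = 245 * 3600 = 882000
TSS = 1071080.98 / 882000 * 100 = 121.44

121.44 TSS


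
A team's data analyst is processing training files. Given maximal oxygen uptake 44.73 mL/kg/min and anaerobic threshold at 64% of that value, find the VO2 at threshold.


Percentage as decimal = 0.64
VO2 at AT = 44.73 * 0.64 = 28.63 mL/kg/min

28.63 mL/kg/min


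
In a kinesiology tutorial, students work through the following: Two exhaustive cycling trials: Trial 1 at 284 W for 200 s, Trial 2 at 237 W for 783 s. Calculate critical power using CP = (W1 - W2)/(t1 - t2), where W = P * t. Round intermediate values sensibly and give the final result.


W1 = 284 * 200 = 56800 J
W2 = 237 * 783 = 185571 J
CP = (56800 - 185571) / (200 - 783)
= -128771 / -583
= 220.88 W

220.88 W


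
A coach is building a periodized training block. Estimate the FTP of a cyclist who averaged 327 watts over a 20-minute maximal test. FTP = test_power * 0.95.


FTP = 327 * 0.95 = 310.65 W

310.65 W


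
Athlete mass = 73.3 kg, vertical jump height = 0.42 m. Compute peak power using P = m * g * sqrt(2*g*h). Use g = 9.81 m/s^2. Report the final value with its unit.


sqrt(2 * 9.81 * 0.42) = sqrt(8.2404) = 2.87061 m/s
P = 73.3 * 9.81 * 2.87061
= 2064.18 W

2064.18 W


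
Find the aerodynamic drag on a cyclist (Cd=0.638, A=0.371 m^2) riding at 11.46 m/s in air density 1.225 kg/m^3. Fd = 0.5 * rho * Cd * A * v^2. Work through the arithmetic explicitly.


Fd = 0.5 * 1.225 * 0.638 * 0.371 * 11.46^2
= 0.5 * 1.225 * 0.638 * 0.371 * 131.3316
= 19.04 N

19.04 N


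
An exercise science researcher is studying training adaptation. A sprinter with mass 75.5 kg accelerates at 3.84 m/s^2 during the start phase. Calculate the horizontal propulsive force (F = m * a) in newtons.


F = m * a
= 75.5 * 3.84
= 289.92 N

289.92 N


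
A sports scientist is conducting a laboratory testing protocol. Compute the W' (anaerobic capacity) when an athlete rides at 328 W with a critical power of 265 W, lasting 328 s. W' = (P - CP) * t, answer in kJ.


Above-CP power = 63 W
Duration = 328 s
W' = 63 * 328 = 20664 J
Convert: 20664 / 1000 = 20.664 kJ

20.664 kJ


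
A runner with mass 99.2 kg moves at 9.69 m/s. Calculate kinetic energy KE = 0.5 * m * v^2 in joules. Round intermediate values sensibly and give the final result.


v^2 = 9.69^2 = 93.8961
KE = 0.5 * 99.2 * 93.8961
= 4657.25 J

4657.25 J


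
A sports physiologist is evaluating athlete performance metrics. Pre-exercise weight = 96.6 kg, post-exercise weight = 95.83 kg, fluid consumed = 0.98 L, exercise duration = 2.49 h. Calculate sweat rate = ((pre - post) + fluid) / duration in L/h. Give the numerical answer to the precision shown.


Weight loss = 96.6 - 95.83 = 0.77 kg (approx L)
Total sweat = 0.77 + 0.98 = 1.75 L
Sweat rate = 1.75 / 2.49 = 0.703 L/h

0.703 L/h


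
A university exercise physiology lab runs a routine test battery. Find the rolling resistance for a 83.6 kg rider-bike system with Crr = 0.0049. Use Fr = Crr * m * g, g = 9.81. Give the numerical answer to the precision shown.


m * g = 83.6 * 9.81 = 820.116 N
Fr = 0.0049 * 820.116 = 4.019 N

4.019 N


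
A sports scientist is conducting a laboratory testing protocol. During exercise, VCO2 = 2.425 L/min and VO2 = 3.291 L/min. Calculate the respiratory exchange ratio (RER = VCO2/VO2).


RER = VCO2 / VO2
= 2.425 / 3.291
= 0.7369

0.7369


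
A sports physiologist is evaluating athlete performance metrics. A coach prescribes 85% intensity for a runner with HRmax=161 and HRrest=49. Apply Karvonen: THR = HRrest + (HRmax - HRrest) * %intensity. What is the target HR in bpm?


Heart rate reserve = 161 - 49 = 112
Intensity fraction = 85 / 100 = 0.85
THR = 49 + 112 * 0.85 = 144.2 bpm

144.2 bpm


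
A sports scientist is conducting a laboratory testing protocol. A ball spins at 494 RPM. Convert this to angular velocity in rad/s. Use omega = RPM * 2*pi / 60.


omega = 494 * 2 * pi / 60
= 494 * 6.28318531 / 60
= 3103.894 / 60
= 51.732 rad/s

51.732 rad/s


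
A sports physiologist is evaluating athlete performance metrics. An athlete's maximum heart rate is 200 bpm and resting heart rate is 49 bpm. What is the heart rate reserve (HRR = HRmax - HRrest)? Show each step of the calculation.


HRR = HRmax - HRrest
= 200 - 49
= 151 bpm

151 bpm


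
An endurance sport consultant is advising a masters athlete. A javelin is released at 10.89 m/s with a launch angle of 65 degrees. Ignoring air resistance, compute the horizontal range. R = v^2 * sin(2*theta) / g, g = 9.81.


Launch speed squared = 118.5921
sin(2 * 65 deg) = 0.766044
Range = 118.5921 * 0.766044 / 9.81
= 9.261 m

9.261 m


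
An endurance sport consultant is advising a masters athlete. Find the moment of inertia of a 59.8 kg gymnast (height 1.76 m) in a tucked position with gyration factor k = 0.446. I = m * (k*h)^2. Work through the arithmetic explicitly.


Radius of gyration = 0.446 * 1.76 = 0.78496 m
I = 59.8 * 0.78496^2
= 59.8 * 0.616162
= 36.846 kg*m^2

36.846 kg*m^2


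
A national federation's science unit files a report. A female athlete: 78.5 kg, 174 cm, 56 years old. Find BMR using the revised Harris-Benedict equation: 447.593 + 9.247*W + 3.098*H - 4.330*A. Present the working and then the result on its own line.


Intercept = 447.593
Weight contribution = 9.247 * 78.5 = 725.8895
Height contribution = 3.098 * 174 = 539.052
Age contribution = 4.33 * 56 = 242.48
BMR = 447.593 + 725.8895 + 539.052 - 242.48
= 1470.05 kcal/day

1470.05 kcal/day


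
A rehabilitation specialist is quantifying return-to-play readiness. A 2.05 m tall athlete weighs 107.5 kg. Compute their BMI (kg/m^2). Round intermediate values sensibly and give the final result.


height^2 = 4.2025 m^2
BMI = 107.5 / 4.2025 = 25.58 kg/m^2

25.58 kg/m^2


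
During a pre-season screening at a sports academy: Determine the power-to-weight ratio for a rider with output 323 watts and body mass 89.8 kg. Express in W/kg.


P/W = 323 / 89.8 = 3.597 W/kg

3.597 W/kg


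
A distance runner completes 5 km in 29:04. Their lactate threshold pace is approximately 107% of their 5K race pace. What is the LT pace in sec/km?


Convert to seconds: 29 min 4 s = 1744 s
Pace per km = 1744 / 5 = 348.8 s/km
LT pace = 348.8 * 1.07 = 373.22 s/km

373.22 s/km


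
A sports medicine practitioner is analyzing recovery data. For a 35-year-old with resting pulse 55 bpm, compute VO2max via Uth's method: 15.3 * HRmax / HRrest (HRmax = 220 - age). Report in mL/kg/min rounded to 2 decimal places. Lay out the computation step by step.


Step 1: HRmax = 220 - 35 = 185 bpm
Step 2: Ratio = 185 / 55 = 3.3636
Step 3: VO2max = 15.3 * 3.3636 = 51.46 mL/kg/min

51.46 mL/kg/min


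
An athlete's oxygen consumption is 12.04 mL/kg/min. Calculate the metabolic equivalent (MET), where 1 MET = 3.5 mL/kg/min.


MET = VO2 / 3.5
= 12.04 / 3.5
= 3.44 METs

3.44 METs


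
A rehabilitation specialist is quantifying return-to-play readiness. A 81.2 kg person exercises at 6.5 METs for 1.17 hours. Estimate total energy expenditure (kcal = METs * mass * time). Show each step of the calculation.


Energy = METs * mass(kg) * time(h)
= 6.5 * 81.2 * 1.17
= 617.53 kcal

617.53 kcal


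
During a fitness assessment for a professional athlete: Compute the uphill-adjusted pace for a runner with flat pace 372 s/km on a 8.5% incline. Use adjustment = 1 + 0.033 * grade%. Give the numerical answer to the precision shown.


Adjustment factor = 1 + 0.033 * 8.5 = 1.2805
Grade-adjusted pace = 372 * 1.2805 = 476.35 s/km

476.35 s/km


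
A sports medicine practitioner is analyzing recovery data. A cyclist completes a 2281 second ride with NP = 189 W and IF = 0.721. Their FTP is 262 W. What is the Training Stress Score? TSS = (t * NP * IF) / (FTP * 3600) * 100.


t * NP * IF = 2281 * 189 * 0.721 = 310829.589
FTP * 3600 = 943200
TSS = (310829.589 / 943200) * 100 = 32.95

32.95 TSS


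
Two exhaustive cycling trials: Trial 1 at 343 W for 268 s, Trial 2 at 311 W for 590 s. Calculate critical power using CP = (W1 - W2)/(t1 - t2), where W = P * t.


W1 = 343 * 268 = 91924 J
W2 = 311 * 590 = 183490 J
CP = (91924 - 183490) / (268 - 590)
= -91566 / -322
= 284.37 W

284.37 W


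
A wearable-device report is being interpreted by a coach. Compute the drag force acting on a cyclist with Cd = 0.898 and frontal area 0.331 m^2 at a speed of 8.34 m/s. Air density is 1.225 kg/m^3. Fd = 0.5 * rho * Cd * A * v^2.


Step 1: v^2 = 69.5556
Step 2: Fd = 0.5 * 1.225 * 0.898 * 0.331 * 69.5556
= 12.663 N

12.663 N


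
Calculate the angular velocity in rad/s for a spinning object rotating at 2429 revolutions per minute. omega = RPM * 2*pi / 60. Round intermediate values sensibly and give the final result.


omega = RPM * 2*pi / 60
= 2429 * 6.28318531 / 60
= 254.364 rad/s

254.364 rad/s


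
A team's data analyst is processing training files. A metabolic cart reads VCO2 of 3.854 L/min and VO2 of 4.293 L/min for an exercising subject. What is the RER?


RER = VCO2 / VO2 = 3.854 / 4.293 = 0.8977

0.8977


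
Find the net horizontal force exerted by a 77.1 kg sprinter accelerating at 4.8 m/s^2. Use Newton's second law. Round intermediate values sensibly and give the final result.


Newton's second law: F = m * a
F = 77.1 * 4.8 = 370.08 N

370.08 N


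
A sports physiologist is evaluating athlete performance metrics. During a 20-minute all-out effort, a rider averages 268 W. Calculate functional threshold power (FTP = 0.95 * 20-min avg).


FTP = 0.95 * 268
= 254.6 W

254.6 W


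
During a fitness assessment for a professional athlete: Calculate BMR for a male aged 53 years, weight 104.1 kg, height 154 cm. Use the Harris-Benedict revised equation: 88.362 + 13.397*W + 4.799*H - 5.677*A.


Substituting values:
W term = 13.397 * 104.1 = 1394.6277
H term = 4.799 * 154 = 739.046
A term = 5.677 * 53 = 300.881
BMR = 1921.15 kcal/day

1921.15 kcal/day


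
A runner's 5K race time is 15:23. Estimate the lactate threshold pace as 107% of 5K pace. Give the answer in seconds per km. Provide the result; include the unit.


Total race time = 15*60 + 23 = 923 seconds
5K pace = 923 / 5 = 184.6 sec/km
LT pace = 184.6 * 1.07 = 197.52 sec/km

197.52 s/km


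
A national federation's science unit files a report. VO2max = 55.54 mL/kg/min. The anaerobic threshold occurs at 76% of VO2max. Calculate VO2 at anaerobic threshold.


AT fraction = 76 / 100 = 0.76
AT VO2 = 55.54 * 0.76
= 42.21 mL/kg/min

42.21 mL/kg/min


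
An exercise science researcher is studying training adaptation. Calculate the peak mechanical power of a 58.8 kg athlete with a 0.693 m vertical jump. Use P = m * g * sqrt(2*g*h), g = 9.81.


First, sqrt(2gh) = sqrt(2 * 9.81 * 0.693)
= sqrt(13.59666) = 3.687365 m/s
Power = 58.8 * 9.81 * 3.687365 = 2126.98 W

2126.98 W


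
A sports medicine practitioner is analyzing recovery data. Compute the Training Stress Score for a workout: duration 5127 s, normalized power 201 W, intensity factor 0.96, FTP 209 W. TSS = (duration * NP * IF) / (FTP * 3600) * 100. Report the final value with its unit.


Product = 5127 * 201 * 0.96 = 989305.92
Base = 209 * 3600 = 752400
TSS = 989305.92 / 752400 * 100 = 131.49

131.49 TSS


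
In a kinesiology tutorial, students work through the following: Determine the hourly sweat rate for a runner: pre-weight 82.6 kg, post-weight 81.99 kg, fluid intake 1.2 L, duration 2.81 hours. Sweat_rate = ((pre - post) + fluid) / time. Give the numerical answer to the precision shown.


Mass lost = 82.6 - 81.99 = 0.61 kg
Add fluid consumed: 0.61 + 1.2 = 1.81 L total sweat
Sweat rate = 1.81 / 2.81 = 0.644 L/h

0.644 L/h


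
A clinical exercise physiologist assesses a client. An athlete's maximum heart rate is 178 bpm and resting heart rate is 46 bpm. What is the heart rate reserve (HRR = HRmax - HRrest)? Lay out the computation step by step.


HRR = HRmax - HRrest
= 178 - 46
= 132 bpm

132 bpm


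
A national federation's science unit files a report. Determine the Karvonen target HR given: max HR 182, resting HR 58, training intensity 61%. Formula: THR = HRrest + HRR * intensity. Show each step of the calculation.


HRR = HRmax - HRrest = 182 - 58 = 124
THR = 58 + 124 * 0.61
= 133.64 bpm

133.64 bpm


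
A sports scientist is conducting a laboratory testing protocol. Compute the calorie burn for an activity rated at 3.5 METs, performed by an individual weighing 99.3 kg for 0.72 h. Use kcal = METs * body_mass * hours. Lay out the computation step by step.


Product of METs and mass = 3.5 * 99.3 = 347.55
Total kcal = 347.55 * 0.72 = 250.24 kcal

250.24 kcal


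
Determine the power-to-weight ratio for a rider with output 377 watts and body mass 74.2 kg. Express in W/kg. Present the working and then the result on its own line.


P/W = 377 / 74.2 = 5.081 W/kg

5.081 W/kg


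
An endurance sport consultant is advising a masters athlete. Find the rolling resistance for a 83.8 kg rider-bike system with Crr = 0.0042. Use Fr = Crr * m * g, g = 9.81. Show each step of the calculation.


m * g = 83.8 * 9.81 = 822.078 N
Fr = 0.0042 * 822.078 = 3.453 N

3.453 N


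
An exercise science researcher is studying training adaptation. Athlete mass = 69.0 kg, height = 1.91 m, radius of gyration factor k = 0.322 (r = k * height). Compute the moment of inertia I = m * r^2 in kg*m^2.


r = k * height = 0.322 * 1.91 = 0.61502 m
r^2 = 0.61502^2 = 0.37825
I = 69.0 * 0.37825 = 26.099 kg*m^2

26.099 kg*m^2
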